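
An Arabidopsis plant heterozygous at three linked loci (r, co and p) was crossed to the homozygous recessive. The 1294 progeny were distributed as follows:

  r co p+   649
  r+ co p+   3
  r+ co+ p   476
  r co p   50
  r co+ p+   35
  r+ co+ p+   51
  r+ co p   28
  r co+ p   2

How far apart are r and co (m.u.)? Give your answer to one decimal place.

The two most frequent reciprocal classes, r co p+ and r+ co+ p, are the parental types, so the F1 was r co p+ / r+ co+ p.
The two rarest classes, r+ co p+ and r co+ p, are the double crossovers. Comparing them with the parentals, only the r allele has switched, so r is the middle locus and the order is p – r – co.
Crossovers in the r–co interval produce the single-crossover classes r co+ p+ and r+ co p (35 + 28 = 63) plus the double crossovers (5).
RF(r–co) = (63 + 5) / 1294 = 68/1294 = 0.0526 → 5.3 m.u.

5.3 m.u.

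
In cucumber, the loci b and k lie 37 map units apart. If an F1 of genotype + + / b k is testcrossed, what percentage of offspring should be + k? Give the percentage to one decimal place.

18.5%

A map distance of 37 map units corresponds to a recombination frequency of 0.370.
The F1 is + + / b k, so + k is a recombinant gamete class with expected frequency r/2 = 0.370/2 = 0.1850.
That is 0.1850 = 18.5% of the progeny.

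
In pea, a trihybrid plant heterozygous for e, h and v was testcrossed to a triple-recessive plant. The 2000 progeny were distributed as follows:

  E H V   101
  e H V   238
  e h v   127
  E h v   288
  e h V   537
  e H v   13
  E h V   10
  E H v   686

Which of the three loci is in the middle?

The two most frequent reciprocal classes, e h V and E H v, are the parental types, so the F1 was e h V / E H v.
The two rarest classes, E h V and e H v, are the double crossovers. Comparing them with the parentals, only the e allele has switched, so e is the middle locus and the order is h – e – v.

e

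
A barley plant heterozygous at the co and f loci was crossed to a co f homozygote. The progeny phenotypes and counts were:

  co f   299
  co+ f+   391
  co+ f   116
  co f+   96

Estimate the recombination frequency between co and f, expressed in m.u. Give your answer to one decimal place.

23.5 m.u.

The two most frequent classes, co+ f+ (391) and co f (299), are the parental types, so the F1 was co+ f+ / co f.
The recombinant classes are co+ f and co f+: 116 + 96 = 212.
Recombination frequency = 212/902 = 0.2350 ≈ 23.5%, i.e. 23.5 m.u.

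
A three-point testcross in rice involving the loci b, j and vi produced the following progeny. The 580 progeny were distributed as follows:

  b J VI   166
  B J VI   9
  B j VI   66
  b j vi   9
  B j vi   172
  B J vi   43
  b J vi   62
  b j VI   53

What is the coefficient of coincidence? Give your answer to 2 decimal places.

The two most frequent reciprocal classes, b J VI and B j vi, are the parental types, so the F1 was b J VI / B j vi.
The two rarest classes, B J VI and b j vi, are the double crossovers. Comparing them with the parentals, only the b allele has switched, so b is the middle locus and the order is j – b – vi.
j–b: (96 + 18)/580 = 0.1966; b–vi: (128 + 18)/580 = 0.2517.
Expected DCO frequency = 0.1966 × 0.2517 ≈ 0.04948; observed = 18/580 ≈ 0.03103.
Coefficient of coincidence = 0.03103/0.04948 ≈ 0.63.

0.63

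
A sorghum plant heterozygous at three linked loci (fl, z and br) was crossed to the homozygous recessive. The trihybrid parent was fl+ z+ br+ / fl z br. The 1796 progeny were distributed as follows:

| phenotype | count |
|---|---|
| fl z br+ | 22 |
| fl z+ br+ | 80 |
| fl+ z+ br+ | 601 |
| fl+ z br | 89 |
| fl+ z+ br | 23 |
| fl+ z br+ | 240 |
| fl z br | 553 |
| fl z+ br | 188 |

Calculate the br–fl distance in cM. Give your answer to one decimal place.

11.9 cM

The two rarest classes, fl+ z+ br and fl z br+, are the double crossovers. Comparing them with the parentals, only the br allele has switched, so br is the middle locus and the order is z – br – fl.
Crossovers in the br–fl interval produce the single-crossover classes fl z+ br+ and fl+ z br (80 + 89 = 169) plus the double crossovers (45).
RF(br–fl) = (169 + 45) / 1796 = 214/1796 = 0.1192 → 11.9 cM.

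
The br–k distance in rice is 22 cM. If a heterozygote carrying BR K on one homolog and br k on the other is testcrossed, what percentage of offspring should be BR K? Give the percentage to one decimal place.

39.0%

A map distance of 22 cM corresponds to a recombination frequency of 0.220.
The F1 is BR K / br k, so BR K is a parental gamete class with expected frequency (1 − r)/2 = 0.780/2 = 0.3900.
That is 0.3900 = 39.0% of the progeny.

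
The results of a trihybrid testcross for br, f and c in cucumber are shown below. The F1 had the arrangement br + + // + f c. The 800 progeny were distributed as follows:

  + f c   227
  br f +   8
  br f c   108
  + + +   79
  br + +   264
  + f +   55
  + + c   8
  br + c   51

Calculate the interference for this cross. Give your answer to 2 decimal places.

The two rarest classes, br f + and + + c, are the double crossovers. Comparing them with the parentals, only the f allele has switched, so f is the middle locus and the order is br – f – c.
br–f: (187 + 16)/800 = 0.2537; f–c: (106 + 16)/800 = 0.1525.
Expected DCO frequency = 0.2537 × 0.1525 ≈ 0.03869; observed = 16/800 ≈ 0.02000.
Coefficient of coincidence = 0.02000/0.03869 ≈ 0.52; interference = 1 − 0.52 = 0.48.

0.48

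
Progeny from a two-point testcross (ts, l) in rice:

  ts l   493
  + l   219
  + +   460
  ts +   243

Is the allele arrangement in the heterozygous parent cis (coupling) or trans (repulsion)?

cis

The two most frequent classes are + + (460) and ts l (493); these are the parental (non-recombinant) types.
So the F1 carried + + on one chromosome and ts l on the other — the recessive alleles are on the same chromosome (cis / coupling).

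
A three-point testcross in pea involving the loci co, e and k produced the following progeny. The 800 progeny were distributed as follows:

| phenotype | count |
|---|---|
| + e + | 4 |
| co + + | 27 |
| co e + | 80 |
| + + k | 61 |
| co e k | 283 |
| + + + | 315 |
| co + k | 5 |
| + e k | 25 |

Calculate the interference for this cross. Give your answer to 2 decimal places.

0.21

The two most frequent reciprocal classes, co e k and + + +, are the parental types, so the F1 was co e k / + + +.
The two rarest classes, co + k and + e +, are the double crossovers. Comparing them with the parentals, only the e allele has switched, so e is the middle locus and the order is co – e – k.
co–e: (52 + 9)/800 = 0.0762; e–k: (141 + 9)/800 = 0.1875.
Expected DCO frequency = 0.0762 × 0.1875 ≈ 0.01429; observed = 9/800 ≈ 0.01125.
Coefficient of coincidence = 0.01125/0.01429 ≈ 0.79; interference = 1 − 0.79 = 0.21.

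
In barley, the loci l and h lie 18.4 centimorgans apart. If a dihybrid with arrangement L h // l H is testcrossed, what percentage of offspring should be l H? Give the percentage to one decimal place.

A map distance of 18.4 centimorgans corresponds to a recombination frequency of 0.184.
The F1 is L h / l H, so l H is a parental gamete class with expected frequency (1 − r)/2 = 0.816/2 = 0.4080.
That is 0.4080 = 40.8% of the progeny.

40.8%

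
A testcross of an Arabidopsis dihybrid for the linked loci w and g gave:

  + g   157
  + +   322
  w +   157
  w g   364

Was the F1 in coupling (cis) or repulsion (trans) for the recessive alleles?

The two most frequent classes are + + (322) and w g (364); these are the parental (non-recombinant) types.
So the F1 carried + + on one chromosome and w g on the other — the recessive alleles are on the same chromosome (cis / coupling).

cis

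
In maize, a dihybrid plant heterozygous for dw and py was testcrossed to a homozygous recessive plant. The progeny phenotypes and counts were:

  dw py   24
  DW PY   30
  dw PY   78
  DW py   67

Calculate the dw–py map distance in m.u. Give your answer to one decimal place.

27.1 m.u.

The two most frequent classes, DW py (67) and dw PY (78), are the parental types, so the F1 was DW py / dw PY.
The recombinant classes are DW PY and dw py: 30 + 24 = 54.
Recombination frequency = 54/199 = 0.2714 ≈ 27.1%, i.e. 27.1 m.u.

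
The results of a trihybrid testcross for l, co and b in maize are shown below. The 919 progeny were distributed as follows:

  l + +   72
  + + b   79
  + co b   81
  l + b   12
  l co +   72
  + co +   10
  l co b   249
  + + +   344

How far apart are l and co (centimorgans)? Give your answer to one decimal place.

The two most frequent reciprocal classes, l co b and + + +, are the parental types, so the F1 was l co b / + + +.
The two rarest classes, l + b and + co +, are the double crossovers. Comparing them with the parentals, only the co allele has switched, so co is the middle locus and the order is b – co – l.
Crossovers in the co–l interval produce the single-crossover classes + co b and l + + (81 + 72 = 153) plus the double crossovers (22).
RF(co–l) = (153 + 22) / 919 = 175/919 = 0.1904 → 19.0 centimorgans.

19.0 centimorgans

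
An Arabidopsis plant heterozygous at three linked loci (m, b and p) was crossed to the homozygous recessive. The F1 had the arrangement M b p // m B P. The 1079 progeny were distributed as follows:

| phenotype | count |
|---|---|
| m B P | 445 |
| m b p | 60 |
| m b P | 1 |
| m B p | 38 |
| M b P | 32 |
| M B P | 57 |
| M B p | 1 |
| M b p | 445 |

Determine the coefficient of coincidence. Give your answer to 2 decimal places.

0.25

The two rarest classes, M B p and m b P, are the double crossovers. Comparing them with the parentals, only the b allele has switched, so b is the middle locus and the order is p – b – m.
p–b: (70 + 2)/1079 = 0.0667; b–m: (117 + 2)/1079 = 0.1103.
Expected DCO frequency = 0.0667 × 0.1103 ≈ 0.00736; observed = 2/1079 ≈ 0.00185.
Coefficient of coincidence = 0.00185/0.00736 ≈ 0.25.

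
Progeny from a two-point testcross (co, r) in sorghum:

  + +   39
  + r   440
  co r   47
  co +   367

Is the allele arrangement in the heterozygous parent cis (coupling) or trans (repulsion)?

trans

The two most frequent classes are + r (440) and co + (367); these are the parental (non-recombinant) types.
So the F1 carried + r on one chromosome and co + on the other — the recessive alleles are on opposite chromosomes (trans / repulsion).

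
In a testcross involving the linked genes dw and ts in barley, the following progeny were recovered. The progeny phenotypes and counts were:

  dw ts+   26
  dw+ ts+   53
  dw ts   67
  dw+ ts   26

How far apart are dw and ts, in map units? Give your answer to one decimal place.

The two most frequent classes, dw+ ts+ (53) and dw ts (67), are the parental types, so the F1 was dw+ ts+ / dw ts.
The recombinant classes are dw+ ts and dw ts+: 26 + 26 = 52.
Recombination frequency = 52/172 = 0.3023 ≈ 30.2%, i.e. 30.2 map units.

30.2 map units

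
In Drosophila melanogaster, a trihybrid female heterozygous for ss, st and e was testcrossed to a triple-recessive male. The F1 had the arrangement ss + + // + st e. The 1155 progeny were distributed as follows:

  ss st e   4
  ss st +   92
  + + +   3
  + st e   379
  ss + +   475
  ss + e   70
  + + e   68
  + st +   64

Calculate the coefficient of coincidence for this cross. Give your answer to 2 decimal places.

0.34

The two rarest classes, + + + and ss st e, are the double crossovers. Comparing them with the parentals, only the ss allele has switched, so ss is the middle locus and the order is e – ss – st.
e–ss: (134 + 7)/1155 = 0.1221; ss–st: (160 + 7)/1155 = 0.1446.
Expected DCO frequency = 0.1221 × 0.1446 ≈ 0.01766; observed = 7/1155 ≈ 0.00606.
Coefficient of coincidence = 0.00606/0.01766 ≈ 0.34.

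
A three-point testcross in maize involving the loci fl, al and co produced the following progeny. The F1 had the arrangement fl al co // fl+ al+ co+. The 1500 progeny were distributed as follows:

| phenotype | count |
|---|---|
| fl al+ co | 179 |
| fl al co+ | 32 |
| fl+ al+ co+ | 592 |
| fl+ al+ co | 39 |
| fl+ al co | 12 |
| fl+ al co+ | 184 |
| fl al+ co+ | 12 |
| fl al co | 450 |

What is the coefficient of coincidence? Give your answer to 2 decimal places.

The two rarest classes, fl+ al co and fl al+ co+, are the double crossovers. Comparing them with the parentals, only the fl allele has switched, so fl is the middle locus and the order is al – fl – co.
al–fl: (363 + 24)/1500 = 0.2580; fl–co: (71 + 24)/1500 = 0.0633.
Expected DCO frequency = 0.2580 × 0.0633 ≈ 0.01633; observed = 24/1500 ≈ 0.01600.
Coefficient of coincidence = 0.01600/0.01633 ≈ 0.98.

0.98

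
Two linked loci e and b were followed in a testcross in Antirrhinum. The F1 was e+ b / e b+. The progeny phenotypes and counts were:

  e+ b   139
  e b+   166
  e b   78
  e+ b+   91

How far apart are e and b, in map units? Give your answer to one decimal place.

35.7 map units

The recombinant classes are e+ b+ and e b: 91 + 78 = 169.
Recombination frequency = 169/474 = 0.3565 ≈ 35.7%, i.e. 35.7 map units.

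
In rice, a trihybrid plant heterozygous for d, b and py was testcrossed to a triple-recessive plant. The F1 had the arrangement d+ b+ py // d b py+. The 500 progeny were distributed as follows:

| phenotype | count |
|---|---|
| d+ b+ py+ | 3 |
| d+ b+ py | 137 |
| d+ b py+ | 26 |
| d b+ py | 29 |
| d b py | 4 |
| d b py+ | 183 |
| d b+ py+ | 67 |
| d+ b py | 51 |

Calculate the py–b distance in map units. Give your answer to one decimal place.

The two rarest classes, d+ b+ py+ and d b py, are the double crossovers. Comparing them with the parentals, only the py allele has switched, so py is the middle locus and the order is d – py – b.
Crossovers in the py–b interval produce the single-crossover classes d+ b py and d b+ py+ (51 + 67 = 118) plus the double crossovers (7).
RF(py–b) = (118 + 7) / 500 = 125/500 = 0.2500 → 25.0 map units.

25.0 map units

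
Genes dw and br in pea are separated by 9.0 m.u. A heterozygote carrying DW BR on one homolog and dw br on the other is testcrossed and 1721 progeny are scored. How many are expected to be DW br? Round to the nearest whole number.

A map distance of 9.0 m.u. corresponds to a recombination frequency of 0.090.
The F1 is DW BR / dw br, so DW br is a recombinant gamete class with expected frequency r/2 = 0.090/2 = 0.0450.
Expected number = 0.0450 × 1721 = 77.44 ≈ 77.

77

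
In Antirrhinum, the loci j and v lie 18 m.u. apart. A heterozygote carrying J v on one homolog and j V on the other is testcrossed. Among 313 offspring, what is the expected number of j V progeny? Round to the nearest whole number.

128

A map distance of 18 m.u. corresponds to a recombination frequency of 0.180.
The F1 is J v / j V, so j V is a parental gamete class with expected frequency (1 − r)/2 = 0.820/2 = 0.4100.
Expected number = 0.4100 × 313 = 128.33 ≈ 128.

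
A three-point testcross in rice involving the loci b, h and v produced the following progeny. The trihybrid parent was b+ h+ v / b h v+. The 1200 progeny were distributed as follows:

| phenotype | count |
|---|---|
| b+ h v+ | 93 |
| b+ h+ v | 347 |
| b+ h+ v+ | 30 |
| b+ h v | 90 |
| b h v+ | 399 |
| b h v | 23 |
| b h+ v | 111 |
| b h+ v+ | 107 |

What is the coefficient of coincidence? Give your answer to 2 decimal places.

The two rarest classes, b+ h+ v+ and b h v, are the double crossovers. Comparing them with the parentals, only the v allele has switched, so v is the middle locus and the order is b – v – h.
b–v: (204 + 53)/1200 = 0.2142; v–h: (197 + 53)/1200 = 0.2083.
Expected DCO frequency = 0.2142 × 0.2083 ≈ 0.04462; observed = 53/1200 ≈ 0.04417.
Coefficient of coincidence = 0.04417/0.04462 ≈ 0.99.

0.99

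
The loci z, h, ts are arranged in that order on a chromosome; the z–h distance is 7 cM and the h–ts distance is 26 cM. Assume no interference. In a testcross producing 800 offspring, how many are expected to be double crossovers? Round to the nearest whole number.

15

Map distances give recombination frequencies of 0.070 and 0.260 for the two intervals.
With no interference, expected double-crossover frequency = 0.070 × 0.260 = 0.01820.
Expected number = 0.01820 × 800 = 14.56 ≈ 15.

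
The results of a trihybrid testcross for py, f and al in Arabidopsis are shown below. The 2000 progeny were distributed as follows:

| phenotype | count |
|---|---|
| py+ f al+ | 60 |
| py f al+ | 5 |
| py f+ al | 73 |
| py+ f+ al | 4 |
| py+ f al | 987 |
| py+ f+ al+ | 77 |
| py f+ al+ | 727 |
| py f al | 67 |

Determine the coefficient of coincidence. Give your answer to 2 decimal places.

0.83

The two most frequent reciprocal classes, py+ f al and py f+ al+, are the parental types, so the F1 was py+ f al / py f+ al+.
The two rarest classes, py+ f+ al and py f al+, are the double crossovers. Comparing them with the parentals, only the f allele has switched, so f is the middle locus and the order is al – f – py.
al–f: (133 + 9)/2000 = 0.0710; f–py: (144 + 9)/2000 = 0.0765.
Expected DCO frequency = 0.0710 × 0.0765 ≈ 0.00543; observed = 9/2000 ≈ 0.00450.
Coefficient of coincidence = 0.00450/0.00543 ≈ 0.83.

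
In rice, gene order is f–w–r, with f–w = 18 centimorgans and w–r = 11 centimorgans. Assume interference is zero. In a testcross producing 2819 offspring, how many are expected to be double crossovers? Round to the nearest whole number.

Map distances give recombination frequencies of 0.180 and 0.110 for the two intervals.
With no interference, expected double-crossover frequency = 0.180 × 0.110 = 0.01980.
Expected number = 0.01980 × 2819 = 55.82 ≈ 56.

56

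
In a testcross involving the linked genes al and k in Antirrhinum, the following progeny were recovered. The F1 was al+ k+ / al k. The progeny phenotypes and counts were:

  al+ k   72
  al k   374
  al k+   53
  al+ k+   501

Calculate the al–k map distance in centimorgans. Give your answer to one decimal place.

The recombinant classes are al+ k and al k+: 72 + 53 = 125.
Recombination frequency = 125/1000 = 0.1250 ≈ 12.5%, i.e. 12.5 centimorgans.

12.5 centimorgans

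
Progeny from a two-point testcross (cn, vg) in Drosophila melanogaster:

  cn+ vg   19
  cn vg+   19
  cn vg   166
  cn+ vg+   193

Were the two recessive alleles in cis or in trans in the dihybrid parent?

cis

The two most frequent classes are cn+ vg+ (193) and cn vg (166); these are the parental (non-recombinant) types.
So the F1 carried cn+ vg+ on one chromosome and cn vg on the other — the recessive alleles are on the same chromosome (cis / coupling).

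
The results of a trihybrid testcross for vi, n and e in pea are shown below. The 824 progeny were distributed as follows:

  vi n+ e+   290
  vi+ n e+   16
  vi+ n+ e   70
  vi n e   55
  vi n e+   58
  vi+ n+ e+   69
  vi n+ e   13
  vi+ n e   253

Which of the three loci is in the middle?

e

The two most frequent reciprocal classes, vi+ n e and vi n+ e+, are the parental types, so the F1 was vi+ n e / vi n+ e+.
The two rarest classes, vi+ n e+ and vi n+ e, are the double crossovers. Comparing them with the parentals, only the e allele has switched, so e is the middle locus and the order is vi – e – n.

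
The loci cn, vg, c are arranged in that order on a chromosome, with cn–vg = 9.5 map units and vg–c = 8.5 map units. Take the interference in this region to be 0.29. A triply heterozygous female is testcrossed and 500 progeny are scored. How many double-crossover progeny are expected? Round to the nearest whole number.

3

Map distances give recombination frequencies of 0.095 and 0.085 for the two intervals.
With interference 0.29 (so coincidence = 0.71), expected double-crossover frequency = 0.095 × 0.085 × 0.71 = 0.00573.
Expected number = 0.00573 × 500 = 2.87 ≈ 3.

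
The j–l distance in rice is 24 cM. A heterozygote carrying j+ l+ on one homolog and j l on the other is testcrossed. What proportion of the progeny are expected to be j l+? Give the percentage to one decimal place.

12.0%

A map distance of 24 cM corresponds to a recombination frequency of 0.240.
The F1 is j+ l+ / j l, so j l+ is a recombinant gamete class with expected frequency r/2 = 0.240/2 = 0.1200.
That is 0.1200 = 12.0% of the progeny.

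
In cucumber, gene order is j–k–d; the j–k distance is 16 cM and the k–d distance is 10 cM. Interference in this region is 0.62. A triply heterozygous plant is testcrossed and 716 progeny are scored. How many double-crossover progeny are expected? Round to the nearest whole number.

Map distances give recombination frequencies of 0.160 and 0.100 for the two intervals.
With interference 0.62 (so coincidence = 0.38), expected double-crossover frequency = 0.160 × 0.100 × 0.38 = 0.00608.
Expected number = 0.00608 × 716 = 4.35 ≈ 4.

4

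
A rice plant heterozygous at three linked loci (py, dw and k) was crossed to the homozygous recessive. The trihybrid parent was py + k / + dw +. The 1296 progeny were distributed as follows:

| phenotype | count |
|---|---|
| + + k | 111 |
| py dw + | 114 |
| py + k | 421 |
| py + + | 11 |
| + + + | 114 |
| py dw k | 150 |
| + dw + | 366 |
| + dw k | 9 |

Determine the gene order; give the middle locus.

The two rarest classes, py + + and + dw k, are the double crossovers. Comparing them with the parentals, only the k allele has switched, so k is the middle locus and the order is dw – k – py.

k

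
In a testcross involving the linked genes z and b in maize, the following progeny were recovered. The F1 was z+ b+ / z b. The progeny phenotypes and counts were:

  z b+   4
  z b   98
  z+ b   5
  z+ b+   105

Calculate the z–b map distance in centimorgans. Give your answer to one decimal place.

4.2 centimorgans

The recombinant classes are z+ b and z b+: 5 + 4 = 9.
Recombination frequency = 9/212 = 0.0425 ≈ 4.2%, i.e. 4.2 centimorgans.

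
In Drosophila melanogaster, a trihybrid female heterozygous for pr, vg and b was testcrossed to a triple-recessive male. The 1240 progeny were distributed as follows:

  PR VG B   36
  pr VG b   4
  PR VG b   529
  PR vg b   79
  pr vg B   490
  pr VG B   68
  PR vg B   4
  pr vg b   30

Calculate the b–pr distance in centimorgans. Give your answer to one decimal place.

The two most frequent reciprocal classes, PR VG b and pr vg B, are the parental types, so the F1 was PR VG b / pr vg B.
The two rarest classes, pr VG b and PR vg B, are the double crossovers. Comparing them with the parentals, only the pr allele has switched, so pr is the middle locus and the order is vg – pr – b.
Crossovers in the pr–b interval produce the single-crossover classes PR VG B and pr vg b (36 + 30 = 66) plus the double crossovers (8).
RF(pr–b) = (66 + 8) / 1240 = 74/1240 = 0.0597 → 6.0 centimorgans.

6.0 centimorgans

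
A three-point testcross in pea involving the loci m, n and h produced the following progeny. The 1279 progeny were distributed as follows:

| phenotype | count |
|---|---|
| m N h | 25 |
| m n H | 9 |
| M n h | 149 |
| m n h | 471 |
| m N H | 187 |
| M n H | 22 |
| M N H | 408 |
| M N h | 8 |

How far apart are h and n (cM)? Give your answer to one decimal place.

The two most frequent reciprocal classes, M N H and m n h, are the parental types, so the F1 was M N H / m n h.
The two rarest classes, M N h and m n H, are the double crossovers. Comparing them with the parentals, only the h allele has switched, so h is the middle locus and the order is m – h – n.
Crossovers in the h–n interval produce the single-crossover classes M n H and m N h (22 + 25 = 47) plus the double crossovers (17).
RF(h–n) = (47 + 17) / 1279 = 64/1279 = 0.0500 → 5.0 cM.

5.0 cM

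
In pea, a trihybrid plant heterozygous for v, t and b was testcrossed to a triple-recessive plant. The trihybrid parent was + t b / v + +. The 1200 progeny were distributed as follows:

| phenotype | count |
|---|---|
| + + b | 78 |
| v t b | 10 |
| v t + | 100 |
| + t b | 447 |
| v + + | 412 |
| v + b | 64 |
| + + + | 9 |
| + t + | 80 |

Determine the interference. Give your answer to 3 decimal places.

The two rarest classes, v t b and + + +, are the double crossovers. Comparing them with the parentals, only the v allele has switched, so v is the middle locus and the order is b – v – t.
b–v: (144 + 19)/1200 = 0.1358; v–t: (178 + 19)/1200 = 0.1642.
Expected DCO frequency = 0.1358 × 0.1642 ≈ 0.02230; observed = 19/1200 ≈ 0.01583.
Coefficient of coincidence = 0.01583/0.02230 ≈ 0.710; interference = 1 − 0.710 = 0.290.

0.290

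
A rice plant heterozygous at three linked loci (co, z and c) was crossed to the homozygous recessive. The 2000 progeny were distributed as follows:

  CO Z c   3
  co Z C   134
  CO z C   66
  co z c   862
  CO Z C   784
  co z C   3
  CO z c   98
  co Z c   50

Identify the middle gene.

The two most frequent reciprocal classes, co z c and CO Z C, are the parental types, so the F1 was co z c / CO Z C.
The two rarest classes, co z C and CO Z c, are the double crossovers. Comparing them with the parentals, only the c allele has switched, so c is the middle locus and the order is co – c – z.

c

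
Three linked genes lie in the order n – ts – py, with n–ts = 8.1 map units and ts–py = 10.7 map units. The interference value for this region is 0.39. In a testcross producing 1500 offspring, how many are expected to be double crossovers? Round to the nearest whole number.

Map distances give recombination frequencies of 0.081 and 0.107 for the two intervals.
With interference 0.39 (so coincidence = 0.61), expected double-crossover frequency = 0.081 × 0.107 × 0.61 = 0.00529.
Expected number = 0.00529 × 1500 = 7.93 ≈ 8.

8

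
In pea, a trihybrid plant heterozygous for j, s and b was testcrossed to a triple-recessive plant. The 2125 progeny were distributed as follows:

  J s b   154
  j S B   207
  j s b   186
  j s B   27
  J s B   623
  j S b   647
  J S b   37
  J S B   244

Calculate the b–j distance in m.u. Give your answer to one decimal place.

20.0 m.u.

The two most frequent reciprocal classes, J s B and j S b, are the parental types, so the F1 was J s B / j S b.
The two rarest classes, j s B and J S b, are the double crossovers. Comparing them with the parentals, only the j allele has switched, so j is the middle locus and the order is b – j – s.
Crossovers in the b–j interval produce the single-crossover classes J s b and j S B (154 + 207 = 361) plus the double crossovers (64).
RF(b–j) = (361 + 64) / 2125 = 425/2125 = 0.2000 → 20.0 m.u.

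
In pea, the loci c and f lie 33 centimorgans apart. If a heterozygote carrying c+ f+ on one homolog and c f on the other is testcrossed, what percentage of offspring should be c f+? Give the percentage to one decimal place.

16.5%

A map distance of 33 centimorgans corresponds to a recombination frequency of 0.330.
The F1 is c+ f+ / c f, so c f+ is a recombinant gamete class with expected frequency r/2 = 0.330/2 = 0.1650.
That is 0.1650 = 16.5% of the progeny.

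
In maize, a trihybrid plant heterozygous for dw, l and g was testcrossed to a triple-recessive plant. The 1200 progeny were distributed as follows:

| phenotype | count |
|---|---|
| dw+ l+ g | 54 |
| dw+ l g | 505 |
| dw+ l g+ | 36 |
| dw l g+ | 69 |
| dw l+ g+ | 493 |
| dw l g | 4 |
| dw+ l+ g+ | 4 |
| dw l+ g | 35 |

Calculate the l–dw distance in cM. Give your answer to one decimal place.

10.9 cM

The two most frequent reciprocal classes, dw l+ g+ and dw+ l g, are the parental types, so the F1 was dw l+ g+ / dw+ l g.
The two rarest classes, dw+ l+ g+ and dw l g, are the double crossovers. Comparing them with the parentals, only the dw allele has switched, so dw is the middle locus and the order is l – dw – g.
Crossovers in the l–dw interval produce the single-crossover classes dw l g+ and dw+ l+ g (69 + 54 = 123) plus the double crossovers (8).
RF(l–dw) = (123 + 8) / 1200 = 131/1200 = 0.1092 → 10.9 cM.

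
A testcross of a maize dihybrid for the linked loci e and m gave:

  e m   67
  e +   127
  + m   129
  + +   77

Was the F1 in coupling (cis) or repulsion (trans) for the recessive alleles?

trans

The two most frequent classes are + m (129) and e + (127); these are the parental (non-recombinant) types.
So the F1 carried + m on one chromosome and e + on the other — the recessive alleles are on opposite chromosomes (trans / repulsion).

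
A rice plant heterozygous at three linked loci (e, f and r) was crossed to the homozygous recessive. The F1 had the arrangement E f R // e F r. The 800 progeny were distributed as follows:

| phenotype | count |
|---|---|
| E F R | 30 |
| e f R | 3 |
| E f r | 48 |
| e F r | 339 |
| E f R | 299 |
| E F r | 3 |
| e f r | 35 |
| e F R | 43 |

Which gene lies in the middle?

The two rarest classes, e f R and E F r, are the double crossovers. Comparing them with the parentals, only the e allele has switched, so e is the middle locus and the order is f – e – r.

e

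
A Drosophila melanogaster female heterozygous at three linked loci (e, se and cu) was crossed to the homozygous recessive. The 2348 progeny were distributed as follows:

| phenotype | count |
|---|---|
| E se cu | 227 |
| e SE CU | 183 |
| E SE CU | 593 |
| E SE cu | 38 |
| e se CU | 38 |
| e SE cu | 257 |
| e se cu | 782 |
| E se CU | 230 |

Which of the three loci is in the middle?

cu

The two most frequent reciprocal classes, e se cu and E SE CU, are the parental types, so the F1 was e se cu / E SE CU.
The two rarest classes, e se CU and E SE cu, are the double crossovers. Comparing them with the parentals, only the cu allele has switched, so cu is the middle locus and the order is se – cu – e.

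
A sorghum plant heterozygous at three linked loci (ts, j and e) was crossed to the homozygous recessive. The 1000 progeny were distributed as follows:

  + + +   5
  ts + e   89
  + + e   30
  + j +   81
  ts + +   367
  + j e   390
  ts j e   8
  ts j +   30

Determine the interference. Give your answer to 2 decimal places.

The two most frequent reciprocal classes, ts + + and + j e, are the parental types, so the F1 was ts + + / + j e.
The two rarest classes, + + + and ts j e, are the double crossovers. Comparing them with the parentals, only the ts allele has switched, so ts is the middle locus and the order is e – ts – j.
e–ts: (170 + 13)/1000 = 0.1830; ts–j: (60 + 13)/1000 = 0.0730.
Expected DCO frequency = 0.1830 × 0.0730 ≈ 0.01336; observed = 13/1000 ≈ 0.01300.
Coefficient of coincidence = 0.01300/0.01336 ≈ 0.97; interference = 1 − 0.97 = 0.03.

0.03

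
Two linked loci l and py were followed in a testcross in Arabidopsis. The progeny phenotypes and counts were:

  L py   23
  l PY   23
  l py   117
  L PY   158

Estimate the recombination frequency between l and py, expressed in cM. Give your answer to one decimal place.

14.3 cM

The two most frequent classes, L PY (158) and l py (117), are the parental types, so the F1 was L PY / l py.
The recombinant classes are L py and l PY: 23 + 23 = 46.
Recombination frequency = 46/321 = 0.1433 ≈ 14.3%, i.e. 14.3 cM.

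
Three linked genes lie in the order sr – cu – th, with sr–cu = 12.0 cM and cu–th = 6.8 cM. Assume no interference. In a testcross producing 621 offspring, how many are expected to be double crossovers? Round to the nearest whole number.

Map distances give recombination frequencies of 0.120 and 0.068 for the two intervals.
With no interference, expected double-crossover frequency = 0.120 × 0.068 = 0.00816.
Expected number = 0.00816 × 621 = 5.07 ≈ 5.

5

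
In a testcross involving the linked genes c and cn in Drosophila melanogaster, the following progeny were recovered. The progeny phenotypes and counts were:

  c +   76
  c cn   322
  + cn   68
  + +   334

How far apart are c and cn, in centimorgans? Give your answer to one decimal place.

The two most frequent classes, + + (334) and c cn (322), are the parental types, so the F1 was + + / c cn.
The recombinant classes are + cn and c +: 68 + 76 = 144.
Recombination frequency = 144/800 = 0.1800 ≈ 18.0%, i.e. 18.0 centimorgans.

18.0 centimorgans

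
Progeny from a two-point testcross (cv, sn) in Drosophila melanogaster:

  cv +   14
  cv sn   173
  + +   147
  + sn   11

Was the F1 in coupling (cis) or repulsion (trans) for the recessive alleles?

cis

The two most frequent classes are + + (147) and cv sn (173); these are the parental (non-recombinant) types.
So the F1 carried + + on one chromosome and cv sn on the other — the recessive alleles are on the same chromosome (cis / coupling).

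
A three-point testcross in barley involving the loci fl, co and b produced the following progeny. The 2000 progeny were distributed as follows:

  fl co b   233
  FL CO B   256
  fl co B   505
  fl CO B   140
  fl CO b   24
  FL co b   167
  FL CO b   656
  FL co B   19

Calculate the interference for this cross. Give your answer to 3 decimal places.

The two most frequent reciprocal classes, FL CO b and fl co B, are the parental types, so the F1 was FL CO b / fl co B.
The two rarest classes, fl CO b and FL co B, are the double crossovers. Comparing them with the parentals, only the fl allele has switched, so fl is the middle locus and the order is b – fl – co.
b–fl: (489 + 43)/2000 = 0.2660; fl–co: (307 + 43)/2000 = 0.1750.
Expected DCO frequency = 0.2660 × 0.1750 ≈ 0.04655; observed = 43/2000 ≈ 0.02150.
Coefficient of coincidence = 0.02150/0.04655 ≈ 0.462; interference = 1 − 0.462 = 0.538.

0.538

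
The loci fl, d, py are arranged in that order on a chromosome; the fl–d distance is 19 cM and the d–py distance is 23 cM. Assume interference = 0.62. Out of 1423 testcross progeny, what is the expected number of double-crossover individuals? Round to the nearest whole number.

Map distances give recombination frequencies of 0.190 and 0.230 for the two intervals.
With interference 0.62 (so coincidence = 0.38), expected double-crossover frequency = 0.190 × 0.230 × 0.38 = 0.01661.
Expected number = 0.01661 × 1423 = 23.63 ≈ 24.

24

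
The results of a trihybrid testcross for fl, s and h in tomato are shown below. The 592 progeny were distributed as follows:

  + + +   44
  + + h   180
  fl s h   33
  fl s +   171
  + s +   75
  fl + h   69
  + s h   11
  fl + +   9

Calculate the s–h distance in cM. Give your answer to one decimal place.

16.4 cM

The two most frequent reciprocal classes, fl s + and + + h, are the parental types, so the F1 was fl s + / + + h.
The two rarest classes, fl + + and + s h, are the double crossovers. Comparing them with the parentals, only the s allele has switched, so s is the middle locus and the order is fl – s – h.
Crossovers in the s–h interval produce the single-crossover classes fl s h and + + + (33 + 44 = 77) plus the double crossovers (20).
RF(s–h) = (77 + 20) / 592 = 97/592 = 0.1639 → 16.4 cM.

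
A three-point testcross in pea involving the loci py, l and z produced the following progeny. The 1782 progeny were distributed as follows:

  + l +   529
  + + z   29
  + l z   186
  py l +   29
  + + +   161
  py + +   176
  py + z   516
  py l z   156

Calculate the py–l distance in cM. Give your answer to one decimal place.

21.0 cM

The two most frequent reciprocal classes, py + z and + l +, are the parental types, so the F1 was py + z / + l +.
The two rarest classes, + + z and py l +, are the double crossovers. Comparing them with the parentals, only the py allele has switched, so py is the middle locus and the order is l – py – z.
Crossovers in the l–py interval produce the single-crossover classes py l z and + + + (156 + 161 = 317) plus the double crossovers (58).
RF(l–py) = (317 + 58) / 1782 = 375/1782 = 0.2104 → 21.0 cM.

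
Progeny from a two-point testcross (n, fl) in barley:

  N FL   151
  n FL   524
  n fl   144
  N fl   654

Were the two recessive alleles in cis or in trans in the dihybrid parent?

trans

The two most frequent classes are N fl (654) and n FL (524); these are the parental (non-recombinant) types.
So the F1 carried N fl on one chromosome and n FL on the other — the recessive alleles are on opposite chromosomes (trans / repulsion).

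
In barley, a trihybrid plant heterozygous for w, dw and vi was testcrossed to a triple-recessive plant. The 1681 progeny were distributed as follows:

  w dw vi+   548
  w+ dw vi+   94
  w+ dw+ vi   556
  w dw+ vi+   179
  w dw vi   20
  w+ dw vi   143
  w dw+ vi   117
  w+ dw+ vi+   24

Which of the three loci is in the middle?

vi

The two most frequent reciprocal classes, w dw vi+ and w+ dw+ vi, are the parental types, so the F1 was w dw vi+ / w+ dw+ vi.
The two rarest classes, w dw vi and w+ dw+ vi+, are the double crossovers. Comparing them with the parentals, only the vi allele has switched, so vi is the middle locus and the order is w – vi – dw.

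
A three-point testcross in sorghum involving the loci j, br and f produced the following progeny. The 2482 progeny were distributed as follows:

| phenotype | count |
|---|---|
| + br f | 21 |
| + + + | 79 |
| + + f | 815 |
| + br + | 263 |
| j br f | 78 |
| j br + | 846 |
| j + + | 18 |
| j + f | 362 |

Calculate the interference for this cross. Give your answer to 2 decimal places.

The two most frequent reciprocal classes, + + f and j br +, are the parental types, so the F1 was + + f / j br +.
The two rarest classes, + br f and j + +, are the double crossovers. Comparing them with the parentals, only the br allele has switched, so br is the middle locus and the order is j – br – f.
j–br: (625 + 39)/2482 = 0.2675; br–f: (157 + 39)/2482 = 0.0790.
Expected DCO frequency = 0.2675 × 0.0790 ≈ 0.02113; observed = 39/2482 ≈ 0.01571.
Coefficient of coincidence = 0.01571/0.02113 ≈ 0.74; interference = 1 − 0.74 = 0.26.

0.26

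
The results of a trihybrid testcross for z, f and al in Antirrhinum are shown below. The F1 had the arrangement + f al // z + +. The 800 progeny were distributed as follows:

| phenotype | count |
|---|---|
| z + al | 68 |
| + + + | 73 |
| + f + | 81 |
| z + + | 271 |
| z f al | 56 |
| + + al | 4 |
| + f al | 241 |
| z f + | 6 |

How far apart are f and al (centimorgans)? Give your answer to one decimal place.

19.9 centimorgans

The two rarest classes, + + al and z f +, are the double crossovers. Comparing them with the parentals, only the f allele has switched, so f is the middle locus and the order is z – f – al.
Crossovers in the f–al interval produce the single-crossover classes + f + and z + al (81 + 68 = 149) plus the double crossovers (10).
RF(f–al) = (149 + 10) / 800 = 159/800 = 0.1988 → 19.9 centimorgans.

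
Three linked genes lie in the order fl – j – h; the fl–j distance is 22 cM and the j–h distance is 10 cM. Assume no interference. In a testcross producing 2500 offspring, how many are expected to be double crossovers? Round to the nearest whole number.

Map distances give recombination frequencies of 0.220 and 0.100 for the two intervals.
With no interference, expected double-crossover frequency = 0.220 × 0.100 = 0.02200.
Expected number = 0.02200 × 2500 = 55.00 ≈ 55.

55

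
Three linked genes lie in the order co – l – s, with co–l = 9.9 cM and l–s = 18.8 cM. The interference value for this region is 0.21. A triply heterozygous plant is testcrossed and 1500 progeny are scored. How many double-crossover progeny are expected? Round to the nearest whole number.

Map distances give recombination frequencies of 0.099 and 0.188 for the two intervals.
With interference 0.21 (so coincidence = 0.79), expected double-crossover frequency = 0.099 × 0.188 × 0.79 = 0.01470.
Expected number = 0.01470 × 1500 = 22.06 ≈ 22.

22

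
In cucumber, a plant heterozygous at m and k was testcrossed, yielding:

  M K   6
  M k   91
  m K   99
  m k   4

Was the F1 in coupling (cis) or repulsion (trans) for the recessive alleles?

The two most frequent classes are M k (91) and m K (99); these are the parental (non-recombinant) types.
So the F1 carried M k on one chromosome and m K on the other — the recessive alleles are on opposite chromosomes (trans / repulsion).

trans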